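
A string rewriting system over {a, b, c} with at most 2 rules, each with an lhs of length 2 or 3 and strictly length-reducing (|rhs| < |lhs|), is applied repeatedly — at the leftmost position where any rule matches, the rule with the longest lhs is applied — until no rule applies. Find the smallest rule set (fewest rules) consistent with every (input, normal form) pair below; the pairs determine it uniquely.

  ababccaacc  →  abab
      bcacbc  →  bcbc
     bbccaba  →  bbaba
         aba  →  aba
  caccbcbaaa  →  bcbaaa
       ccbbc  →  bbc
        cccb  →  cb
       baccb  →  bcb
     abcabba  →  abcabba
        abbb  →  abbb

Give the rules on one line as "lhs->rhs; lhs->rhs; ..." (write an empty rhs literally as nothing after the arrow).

ac->; cc->

  | ababccaacc => ababaacc => ababac => abab
  | bcacbc => bcbc
  | bbccaba => bbaba
  | aba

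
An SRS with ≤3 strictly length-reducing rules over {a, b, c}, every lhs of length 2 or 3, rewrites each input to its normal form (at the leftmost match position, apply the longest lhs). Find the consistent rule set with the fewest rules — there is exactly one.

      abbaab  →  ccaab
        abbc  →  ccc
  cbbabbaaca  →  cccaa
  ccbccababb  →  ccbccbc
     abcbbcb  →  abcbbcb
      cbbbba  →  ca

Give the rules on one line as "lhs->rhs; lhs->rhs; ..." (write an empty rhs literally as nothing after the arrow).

abb->cc; ac->b; ba->a

  | abbaab => ccaab
  | abbc => ccc
  | cbbabbaaca => cbabbaaca => cabbaaca => cccaaca => cccaba => cccaa
  | ccbccababb => ccbccaabb => ccbccacc => ccbccbc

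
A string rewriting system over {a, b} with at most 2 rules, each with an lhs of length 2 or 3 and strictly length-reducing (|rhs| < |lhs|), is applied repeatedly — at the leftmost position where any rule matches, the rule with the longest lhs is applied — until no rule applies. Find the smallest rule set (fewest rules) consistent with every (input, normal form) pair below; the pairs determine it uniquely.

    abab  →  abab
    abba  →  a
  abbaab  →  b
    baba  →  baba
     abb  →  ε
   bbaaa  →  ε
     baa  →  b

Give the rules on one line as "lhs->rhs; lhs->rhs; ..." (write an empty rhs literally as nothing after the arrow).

  | abab
  | abba => aaa => a
  | abbaab => aaaab => aab => b
  | baba

aa->; bb->a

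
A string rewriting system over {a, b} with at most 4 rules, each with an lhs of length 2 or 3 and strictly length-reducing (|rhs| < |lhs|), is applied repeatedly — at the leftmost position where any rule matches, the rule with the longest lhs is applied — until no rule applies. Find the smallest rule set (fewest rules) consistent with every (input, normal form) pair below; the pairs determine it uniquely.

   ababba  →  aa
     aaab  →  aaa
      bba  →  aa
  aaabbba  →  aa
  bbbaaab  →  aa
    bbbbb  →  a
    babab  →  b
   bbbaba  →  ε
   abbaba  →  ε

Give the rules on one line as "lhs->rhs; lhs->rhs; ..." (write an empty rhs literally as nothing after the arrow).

ab->a; aba->; ba->; bb->a

  | ababba => bba => aa
  | aaab => aaa
  | bba => aa
  | aaabbba => aaabba => aaaba => aa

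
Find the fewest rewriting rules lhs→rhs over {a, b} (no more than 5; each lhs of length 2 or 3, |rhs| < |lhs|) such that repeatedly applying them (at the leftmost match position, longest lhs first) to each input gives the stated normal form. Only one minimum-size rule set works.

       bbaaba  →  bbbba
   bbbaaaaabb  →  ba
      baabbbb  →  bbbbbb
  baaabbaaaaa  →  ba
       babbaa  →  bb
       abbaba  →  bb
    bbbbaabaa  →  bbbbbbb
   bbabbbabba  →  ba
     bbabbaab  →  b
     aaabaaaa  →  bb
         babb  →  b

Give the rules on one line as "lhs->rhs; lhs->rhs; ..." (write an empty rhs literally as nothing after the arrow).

  | bbaaba => bbbba
  | bbbaaaaabb => bbbaaabb => bbbabb => bbab => ba
  | baabbbb => bbbbbb
  | baaabbaaaaa => babbaaaaa => abaaaaa => baaaaa => baaa => ba

aa->b; aaa->a; ab->b; bab->a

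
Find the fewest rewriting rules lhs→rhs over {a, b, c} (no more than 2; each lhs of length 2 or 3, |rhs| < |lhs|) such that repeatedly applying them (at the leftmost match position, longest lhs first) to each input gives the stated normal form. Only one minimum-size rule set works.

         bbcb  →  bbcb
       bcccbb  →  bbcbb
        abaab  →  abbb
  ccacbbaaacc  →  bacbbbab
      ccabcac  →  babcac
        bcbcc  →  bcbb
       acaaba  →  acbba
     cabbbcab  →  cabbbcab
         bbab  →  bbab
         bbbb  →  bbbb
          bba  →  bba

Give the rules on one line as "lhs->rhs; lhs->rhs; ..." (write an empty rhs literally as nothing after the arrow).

aa->b; cc->b

  | bbcb
  | bcccbb => bbcbb
  | abaab => abbb
  | ccacbbaaacc => bacbbaaacc => bacbbbacc => bacbbbab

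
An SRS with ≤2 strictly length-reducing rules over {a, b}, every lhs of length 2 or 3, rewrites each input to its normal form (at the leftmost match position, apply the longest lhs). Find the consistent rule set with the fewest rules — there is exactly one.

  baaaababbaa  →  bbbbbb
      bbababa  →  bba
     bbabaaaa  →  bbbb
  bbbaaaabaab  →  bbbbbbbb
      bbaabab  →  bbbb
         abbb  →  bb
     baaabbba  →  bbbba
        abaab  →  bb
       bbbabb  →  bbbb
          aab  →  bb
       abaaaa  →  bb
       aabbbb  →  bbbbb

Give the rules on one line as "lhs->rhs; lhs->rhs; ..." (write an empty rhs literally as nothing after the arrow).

  | baaaababbaa => bbaababbaa => bbbbabbaa => bbbbbaa => bbbbbb
  | bbababa => bbaba => bba
  | bbabaaaa => bbaaaa => bbbaa => bbbb
  | bbbaaaabaab => bbbbaabaab => bbbbbbaab => bbbbbbbb

aa->b; ab->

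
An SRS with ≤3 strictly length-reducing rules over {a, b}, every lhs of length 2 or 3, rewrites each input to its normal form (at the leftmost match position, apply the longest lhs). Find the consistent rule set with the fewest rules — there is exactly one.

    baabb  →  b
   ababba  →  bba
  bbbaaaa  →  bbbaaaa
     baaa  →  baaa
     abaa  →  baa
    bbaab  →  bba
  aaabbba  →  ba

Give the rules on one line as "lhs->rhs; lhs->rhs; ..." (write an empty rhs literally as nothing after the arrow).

  | baabb => bab => b
  | ababba => babba => bba
  | bbbaaaa
  | baaa

ab->; aba->ba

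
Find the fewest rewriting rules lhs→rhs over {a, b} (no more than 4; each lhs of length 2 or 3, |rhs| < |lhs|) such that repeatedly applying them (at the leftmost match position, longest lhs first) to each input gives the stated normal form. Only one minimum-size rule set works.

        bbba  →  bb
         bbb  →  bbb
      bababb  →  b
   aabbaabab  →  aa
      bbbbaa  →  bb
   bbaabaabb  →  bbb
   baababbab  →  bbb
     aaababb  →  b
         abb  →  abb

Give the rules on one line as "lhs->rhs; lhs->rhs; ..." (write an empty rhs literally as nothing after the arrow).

aaa->ba; aab->b; bab->aa; bba->b

  | bbba => bb
  | bbb
  | bababb => aaabb => babb => aab => b
  | aabbaabab => bbaabab => babab => aaab => bab => aa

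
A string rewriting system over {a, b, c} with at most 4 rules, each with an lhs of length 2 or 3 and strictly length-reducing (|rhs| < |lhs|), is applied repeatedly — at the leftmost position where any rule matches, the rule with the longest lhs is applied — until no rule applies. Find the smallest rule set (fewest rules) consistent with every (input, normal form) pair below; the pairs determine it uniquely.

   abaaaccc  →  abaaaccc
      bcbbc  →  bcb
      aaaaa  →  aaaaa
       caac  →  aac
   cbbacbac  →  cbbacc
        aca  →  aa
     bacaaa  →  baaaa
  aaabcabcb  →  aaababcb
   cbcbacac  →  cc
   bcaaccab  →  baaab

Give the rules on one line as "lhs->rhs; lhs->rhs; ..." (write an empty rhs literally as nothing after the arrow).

bbc->b; ca->a; cba->c

  | abaaaccc
  | bcbbc => bcb
  | aaaaa
  | caac => aac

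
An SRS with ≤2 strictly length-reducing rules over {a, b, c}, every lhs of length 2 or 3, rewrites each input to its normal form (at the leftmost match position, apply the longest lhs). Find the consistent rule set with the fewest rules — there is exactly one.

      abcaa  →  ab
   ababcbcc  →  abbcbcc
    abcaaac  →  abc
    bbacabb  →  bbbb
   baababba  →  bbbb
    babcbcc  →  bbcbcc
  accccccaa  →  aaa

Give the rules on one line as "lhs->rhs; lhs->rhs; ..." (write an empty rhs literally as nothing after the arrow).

  | abcaa => abaa => aba => ab
  | ababcbcc => abbcbcc
  | abcaaac => abaaac => abaac => abac => abc
  | bbacabb => bbcabb => bbabb => bbbb

ba->b; ca->a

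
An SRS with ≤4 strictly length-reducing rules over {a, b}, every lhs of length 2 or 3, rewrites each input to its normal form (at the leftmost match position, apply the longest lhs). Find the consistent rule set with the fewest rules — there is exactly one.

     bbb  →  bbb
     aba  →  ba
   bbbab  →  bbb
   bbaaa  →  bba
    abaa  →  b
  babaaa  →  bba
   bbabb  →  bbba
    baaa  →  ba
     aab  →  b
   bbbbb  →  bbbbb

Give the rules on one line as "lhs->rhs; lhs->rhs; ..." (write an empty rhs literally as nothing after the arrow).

  | bbb
  | aba => ba
  | bbbab => bbb
  | bbaaa => bba

aa->; ab->; aba->ba; abb->ba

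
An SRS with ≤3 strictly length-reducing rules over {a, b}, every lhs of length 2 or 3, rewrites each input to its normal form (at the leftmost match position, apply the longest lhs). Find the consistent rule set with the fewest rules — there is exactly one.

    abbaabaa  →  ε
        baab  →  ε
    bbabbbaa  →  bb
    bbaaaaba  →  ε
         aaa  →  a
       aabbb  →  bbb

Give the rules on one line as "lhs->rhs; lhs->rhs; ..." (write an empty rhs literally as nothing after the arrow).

  | abbaabaa => baabaa => abaa => aa => ε
  | baab => ab => ε
  | bbabbbaa => bbbbaa => bbba => bb
  | bbaaaaba => baaaba => aaba => ba => ε

aa->; ab->; ba->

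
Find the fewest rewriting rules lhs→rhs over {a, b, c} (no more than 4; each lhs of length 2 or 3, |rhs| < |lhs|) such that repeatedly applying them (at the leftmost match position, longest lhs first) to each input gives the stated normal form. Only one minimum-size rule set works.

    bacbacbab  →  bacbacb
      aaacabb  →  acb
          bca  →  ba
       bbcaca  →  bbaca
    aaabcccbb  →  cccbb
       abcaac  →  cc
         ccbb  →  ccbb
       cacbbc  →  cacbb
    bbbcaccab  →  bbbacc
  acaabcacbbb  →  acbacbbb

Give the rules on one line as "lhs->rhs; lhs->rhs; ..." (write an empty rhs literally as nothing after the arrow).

  | bacbacbab => bacbacb
  | aaacabb => acabb => acb
  | bca => ba
  | bbcaca => bbaca

aa->; ab->; bc->b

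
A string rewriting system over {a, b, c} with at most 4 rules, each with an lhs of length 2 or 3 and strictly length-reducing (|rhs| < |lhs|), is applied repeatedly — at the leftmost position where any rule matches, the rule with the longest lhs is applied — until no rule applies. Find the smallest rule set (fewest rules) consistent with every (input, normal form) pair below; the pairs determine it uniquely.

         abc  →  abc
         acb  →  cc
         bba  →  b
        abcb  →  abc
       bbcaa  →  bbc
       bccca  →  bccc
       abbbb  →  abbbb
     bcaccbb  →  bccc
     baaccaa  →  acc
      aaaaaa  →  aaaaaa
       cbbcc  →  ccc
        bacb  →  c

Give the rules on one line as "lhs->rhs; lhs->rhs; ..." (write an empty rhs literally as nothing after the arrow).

  | abc
  | acb => cc
  | bba => b
  | abcb => abc

acb->cc; ba->; ca->c; cb->c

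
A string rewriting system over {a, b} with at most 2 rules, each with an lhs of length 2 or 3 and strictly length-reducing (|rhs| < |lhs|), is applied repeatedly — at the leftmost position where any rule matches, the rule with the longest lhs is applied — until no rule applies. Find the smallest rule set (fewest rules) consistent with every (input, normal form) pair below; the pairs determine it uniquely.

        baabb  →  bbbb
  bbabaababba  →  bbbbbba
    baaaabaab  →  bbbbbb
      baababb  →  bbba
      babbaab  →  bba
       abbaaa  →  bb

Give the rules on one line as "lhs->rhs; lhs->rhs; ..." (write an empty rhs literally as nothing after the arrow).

  | baabb => bbbb
  | bbabaababba => bbaaababba => bbbababba => bbbaabba => bbbbbba
  | baaaabaab => bbaabaab => bbbbaab => bbbbbb
  | baababb => bbbabb => bbbab => bbba

aa->b; ab->a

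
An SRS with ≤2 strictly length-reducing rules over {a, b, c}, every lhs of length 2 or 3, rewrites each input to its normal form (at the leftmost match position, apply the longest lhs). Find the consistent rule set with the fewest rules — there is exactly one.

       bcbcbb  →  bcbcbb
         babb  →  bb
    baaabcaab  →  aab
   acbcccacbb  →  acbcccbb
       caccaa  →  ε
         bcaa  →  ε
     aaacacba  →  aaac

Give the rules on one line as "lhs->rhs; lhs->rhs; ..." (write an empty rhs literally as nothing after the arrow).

  | bcbcbb
  | babb => bb
  | baaabcaab => aabcaab => aabab => aab
  | acbcccacbb => acbcccbb

ba->; ca->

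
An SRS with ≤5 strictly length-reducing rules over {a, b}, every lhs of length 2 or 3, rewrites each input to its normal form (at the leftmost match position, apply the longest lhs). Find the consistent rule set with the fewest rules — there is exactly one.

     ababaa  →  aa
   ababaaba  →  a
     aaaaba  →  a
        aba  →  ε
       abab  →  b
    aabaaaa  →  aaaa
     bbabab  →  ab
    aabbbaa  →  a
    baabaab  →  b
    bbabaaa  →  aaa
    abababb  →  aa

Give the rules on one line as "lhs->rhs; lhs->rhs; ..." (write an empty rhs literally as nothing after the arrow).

  | ababaa => baa => aa
  | ababaaba => baaba => aaba => ba => a
  | aaaaba => aaba => ba => a
  | aba => ε

aab->b; aba->; ba->a; bb->a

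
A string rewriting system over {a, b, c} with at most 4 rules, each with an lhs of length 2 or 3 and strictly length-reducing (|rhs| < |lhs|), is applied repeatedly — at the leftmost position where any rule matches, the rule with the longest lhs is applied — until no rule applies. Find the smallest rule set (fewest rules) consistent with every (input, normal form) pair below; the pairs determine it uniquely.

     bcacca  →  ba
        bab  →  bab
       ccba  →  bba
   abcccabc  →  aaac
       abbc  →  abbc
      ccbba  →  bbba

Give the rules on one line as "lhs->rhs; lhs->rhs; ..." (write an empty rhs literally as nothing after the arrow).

bcc->aa; cab->; cc->b

  | bcacca => bcaba => ba
  | bab
  | ccba => bba
  | abcccabc => aaacabc => aaac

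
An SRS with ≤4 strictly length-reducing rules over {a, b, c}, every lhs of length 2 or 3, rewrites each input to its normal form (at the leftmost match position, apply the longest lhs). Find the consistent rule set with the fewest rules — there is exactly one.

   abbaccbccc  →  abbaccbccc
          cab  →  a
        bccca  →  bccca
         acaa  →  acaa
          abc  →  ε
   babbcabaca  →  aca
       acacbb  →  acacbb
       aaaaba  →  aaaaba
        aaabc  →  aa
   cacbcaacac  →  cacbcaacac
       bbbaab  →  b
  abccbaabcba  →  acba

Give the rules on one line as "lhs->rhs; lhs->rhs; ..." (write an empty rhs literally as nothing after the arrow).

  | abbaccbccc
  | cab => a
  | bccca
  | acaa

abc->; baa->a; bab->; cab->a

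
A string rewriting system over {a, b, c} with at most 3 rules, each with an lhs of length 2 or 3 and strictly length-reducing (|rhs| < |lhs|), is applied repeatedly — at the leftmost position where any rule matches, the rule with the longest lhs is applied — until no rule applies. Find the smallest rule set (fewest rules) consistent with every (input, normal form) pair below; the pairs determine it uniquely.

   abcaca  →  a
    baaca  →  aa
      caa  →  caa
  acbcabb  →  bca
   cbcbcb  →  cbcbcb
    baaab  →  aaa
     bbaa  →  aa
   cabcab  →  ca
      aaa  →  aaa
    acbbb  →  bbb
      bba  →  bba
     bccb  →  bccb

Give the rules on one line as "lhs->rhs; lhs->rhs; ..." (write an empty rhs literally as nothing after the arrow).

  | abcaca => acaca => aca => a
  | baaca => aaca => aa
  | caa
  | acbcabb => bcabb => bcab => bca

ab->a; ac->; baa->aa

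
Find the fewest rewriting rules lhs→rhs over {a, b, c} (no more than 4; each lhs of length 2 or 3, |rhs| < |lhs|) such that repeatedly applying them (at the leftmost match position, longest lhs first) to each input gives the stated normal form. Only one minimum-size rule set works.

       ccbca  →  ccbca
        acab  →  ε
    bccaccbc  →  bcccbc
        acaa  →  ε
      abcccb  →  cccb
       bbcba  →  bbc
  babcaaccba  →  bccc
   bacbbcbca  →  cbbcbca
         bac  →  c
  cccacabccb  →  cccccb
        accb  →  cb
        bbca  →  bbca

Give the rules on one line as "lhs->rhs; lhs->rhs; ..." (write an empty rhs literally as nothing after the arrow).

aa->; ab->; ac->; ba->

  | ccbca
  | acab => ab => ε
  | bccaccbc => bcccbc
  | acaa => aa => ε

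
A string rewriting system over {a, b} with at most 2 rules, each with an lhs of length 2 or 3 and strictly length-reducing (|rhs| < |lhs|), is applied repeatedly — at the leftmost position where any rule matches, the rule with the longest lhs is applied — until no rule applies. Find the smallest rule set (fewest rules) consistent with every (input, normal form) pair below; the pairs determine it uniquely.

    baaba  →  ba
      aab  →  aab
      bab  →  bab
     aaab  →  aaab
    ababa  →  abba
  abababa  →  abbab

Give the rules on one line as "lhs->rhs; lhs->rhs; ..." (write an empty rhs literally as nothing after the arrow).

  | baaba => ba
  | aab
  | bab
  | aaab

aba->ab; baa->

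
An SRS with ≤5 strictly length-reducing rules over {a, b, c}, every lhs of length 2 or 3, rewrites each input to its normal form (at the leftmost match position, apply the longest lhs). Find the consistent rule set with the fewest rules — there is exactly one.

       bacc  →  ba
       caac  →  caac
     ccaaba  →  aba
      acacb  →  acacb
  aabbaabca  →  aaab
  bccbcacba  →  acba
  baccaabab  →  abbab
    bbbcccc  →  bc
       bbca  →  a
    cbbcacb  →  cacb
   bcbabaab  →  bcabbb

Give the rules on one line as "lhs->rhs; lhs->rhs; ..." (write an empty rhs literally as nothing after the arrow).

  | bacc => ba
  | caac
  | ccaaba => aba
  | acacb

baa->ab; bbc->; cc->; cca->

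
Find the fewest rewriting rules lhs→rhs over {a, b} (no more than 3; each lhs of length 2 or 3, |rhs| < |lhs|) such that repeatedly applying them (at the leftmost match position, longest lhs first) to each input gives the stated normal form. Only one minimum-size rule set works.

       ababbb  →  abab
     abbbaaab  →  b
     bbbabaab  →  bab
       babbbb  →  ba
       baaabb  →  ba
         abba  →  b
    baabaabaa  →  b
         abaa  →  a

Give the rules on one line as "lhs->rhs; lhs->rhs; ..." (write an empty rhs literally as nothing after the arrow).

aa->b; abb->a; bb->b

  | ababbb => abab
  | abbbaaab => abaaab => abbab => aab => bb => b
  | bbbabaab => bbabaab => babaab => babbb => bab
  | babbbb => babb => ba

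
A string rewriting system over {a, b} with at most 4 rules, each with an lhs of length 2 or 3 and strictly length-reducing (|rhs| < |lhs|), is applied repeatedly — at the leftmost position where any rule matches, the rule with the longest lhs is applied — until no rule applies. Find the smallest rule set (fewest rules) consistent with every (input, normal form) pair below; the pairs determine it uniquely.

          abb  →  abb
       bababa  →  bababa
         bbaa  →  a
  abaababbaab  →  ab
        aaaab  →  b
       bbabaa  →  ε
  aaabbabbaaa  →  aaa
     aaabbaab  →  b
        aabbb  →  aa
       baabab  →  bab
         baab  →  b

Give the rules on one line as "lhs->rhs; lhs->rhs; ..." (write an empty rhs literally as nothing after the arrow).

  | abb
  | bababa
  | bbaa => a
  | abaababbaab => ababbaab => abaab => ab

aab->b; baa->; bba->; bbb->aa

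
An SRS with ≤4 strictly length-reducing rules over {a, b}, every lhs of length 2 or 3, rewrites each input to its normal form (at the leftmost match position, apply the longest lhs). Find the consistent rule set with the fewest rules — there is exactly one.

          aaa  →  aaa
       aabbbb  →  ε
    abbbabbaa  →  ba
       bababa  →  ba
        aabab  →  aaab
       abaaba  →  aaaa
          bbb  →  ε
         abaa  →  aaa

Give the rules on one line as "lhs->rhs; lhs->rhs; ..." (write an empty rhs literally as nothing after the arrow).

  | aaa
  | aabbbb => abb => ε
  | abbbabbaa => babbaa => baa => ba
  | bababa => baaba => baba => baa => ba

aba->aa; abb->; baa->ba; bbb->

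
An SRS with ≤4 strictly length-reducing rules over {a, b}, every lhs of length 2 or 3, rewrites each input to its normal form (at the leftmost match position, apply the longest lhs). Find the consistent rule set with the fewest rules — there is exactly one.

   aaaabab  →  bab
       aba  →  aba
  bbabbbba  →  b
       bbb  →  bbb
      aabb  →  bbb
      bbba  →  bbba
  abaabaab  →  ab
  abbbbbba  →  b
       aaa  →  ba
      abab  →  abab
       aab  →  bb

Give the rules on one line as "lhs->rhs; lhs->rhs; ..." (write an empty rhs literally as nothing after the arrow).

  | aaaabab => baabab => bab
  | aba
  | bbabbbba => bbabba => bbaa => b
  | bbb

aa->b; abb->a; baa->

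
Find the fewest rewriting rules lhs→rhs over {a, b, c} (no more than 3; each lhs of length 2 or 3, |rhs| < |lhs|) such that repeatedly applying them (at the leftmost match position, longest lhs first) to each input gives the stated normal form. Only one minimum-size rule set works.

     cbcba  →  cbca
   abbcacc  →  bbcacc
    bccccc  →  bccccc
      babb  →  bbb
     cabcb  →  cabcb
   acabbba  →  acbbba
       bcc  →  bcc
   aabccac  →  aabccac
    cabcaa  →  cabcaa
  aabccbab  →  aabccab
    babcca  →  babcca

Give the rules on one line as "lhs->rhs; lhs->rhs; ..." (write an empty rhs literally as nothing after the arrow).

abb->bb; cba->ca

  | cbcba => cbca
  | abbcacc => bbcacc
  | bccccc
  | babb => bbb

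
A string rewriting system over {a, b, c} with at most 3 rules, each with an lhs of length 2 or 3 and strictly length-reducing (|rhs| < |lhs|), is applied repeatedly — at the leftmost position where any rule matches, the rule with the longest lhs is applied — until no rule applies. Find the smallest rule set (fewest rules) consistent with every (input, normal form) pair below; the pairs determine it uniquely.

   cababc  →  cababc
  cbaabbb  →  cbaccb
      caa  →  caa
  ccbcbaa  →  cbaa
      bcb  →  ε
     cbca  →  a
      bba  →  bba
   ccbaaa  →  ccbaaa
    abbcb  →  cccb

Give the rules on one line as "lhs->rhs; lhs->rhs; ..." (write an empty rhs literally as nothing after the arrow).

abb->cc; bcb->; cbc->

  | cababc
  | cbaabbb => cbaccb
  | caa
  | ccbcbaa => cbaa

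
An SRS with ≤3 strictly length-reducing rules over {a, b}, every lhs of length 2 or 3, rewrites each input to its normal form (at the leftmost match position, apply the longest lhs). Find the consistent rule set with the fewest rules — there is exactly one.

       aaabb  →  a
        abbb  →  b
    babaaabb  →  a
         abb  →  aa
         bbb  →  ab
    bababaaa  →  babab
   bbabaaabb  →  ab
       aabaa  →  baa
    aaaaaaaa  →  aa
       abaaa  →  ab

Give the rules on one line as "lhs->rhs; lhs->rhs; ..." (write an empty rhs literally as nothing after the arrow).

  | aaabb => bb => a
  | abbb => aab => b
  | babaaabb => babbb => baab => bb => a
  | abb => aa

aaa->; aab->b; bb->a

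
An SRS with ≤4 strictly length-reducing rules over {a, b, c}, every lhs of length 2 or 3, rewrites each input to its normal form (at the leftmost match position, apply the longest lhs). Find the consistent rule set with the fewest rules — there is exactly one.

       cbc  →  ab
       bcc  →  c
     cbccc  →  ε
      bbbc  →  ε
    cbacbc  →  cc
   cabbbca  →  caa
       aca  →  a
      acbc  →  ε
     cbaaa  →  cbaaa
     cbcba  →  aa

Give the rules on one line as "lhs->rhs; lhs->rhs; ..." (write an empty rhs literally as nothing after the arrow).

ac->; bb->; bc->; cbc->ab

  | cbc => ab
  | bcc => c
  | cbccc => abcc => ac => ε
  | bbbc => bc => ε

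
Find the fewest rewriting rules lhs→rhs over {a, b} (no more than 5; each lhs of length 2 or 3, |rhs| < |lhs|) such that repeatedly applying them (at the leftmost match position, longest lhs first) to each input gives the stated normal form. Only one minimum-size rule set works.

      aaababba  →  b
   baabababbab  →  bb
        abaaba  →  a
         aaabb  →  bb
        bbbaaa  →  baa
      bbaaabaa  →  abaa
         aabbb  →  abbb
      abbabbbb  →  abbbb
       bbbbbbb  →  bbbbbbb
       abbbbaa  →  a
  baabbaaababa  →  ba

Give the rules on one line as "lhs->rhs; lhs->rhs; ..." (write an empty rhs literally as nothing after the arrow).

aaa->; aab->ab; bab->bb; bba->

  | aaababba => babba => bbba => b
  | baabababbab => babababbab => bbababbab => babbab => bbbab => bb
  | abaaba => ababa => abba => a
  | aaabb => bb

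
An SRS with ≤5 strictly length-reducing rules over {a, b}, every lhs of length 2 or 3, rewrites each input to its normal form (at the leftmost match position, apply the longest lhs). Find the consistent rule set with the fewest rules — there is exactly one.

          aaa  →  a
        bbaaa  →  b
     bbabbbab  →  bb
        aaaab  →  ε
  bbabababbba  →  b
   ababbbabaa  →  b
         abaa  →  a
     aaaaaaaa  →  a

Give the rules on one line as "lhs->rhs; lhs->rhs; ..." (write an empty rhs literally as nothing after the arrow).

aa->a; ab->; ba->b; bba->ba

  | aaa => aa => a
  | bbaaa => baaa => baa => ba => b
  | bbabbbab => babbbab => bbbbab => bbbab => bbab => bab => bb
  | aaaab => aaab => aab => ab => ε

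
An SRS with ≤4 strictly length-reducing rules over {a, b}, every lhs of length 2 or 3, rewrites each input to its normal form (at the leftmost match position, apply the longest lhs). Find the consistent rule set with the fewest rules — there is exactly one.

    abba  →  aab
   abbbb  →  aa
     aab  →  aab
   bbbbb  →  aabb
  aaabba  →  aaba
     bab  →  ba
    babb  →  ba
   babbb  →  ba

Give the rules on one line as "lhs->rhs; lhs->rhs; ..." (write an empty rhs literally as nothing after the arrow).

  | abba => aab
  | abbbb => aaab => bbb => aa
  | aab
  | bbbbb => aabb

aaa->bb; bab->ba; bba->ab; bbb->aa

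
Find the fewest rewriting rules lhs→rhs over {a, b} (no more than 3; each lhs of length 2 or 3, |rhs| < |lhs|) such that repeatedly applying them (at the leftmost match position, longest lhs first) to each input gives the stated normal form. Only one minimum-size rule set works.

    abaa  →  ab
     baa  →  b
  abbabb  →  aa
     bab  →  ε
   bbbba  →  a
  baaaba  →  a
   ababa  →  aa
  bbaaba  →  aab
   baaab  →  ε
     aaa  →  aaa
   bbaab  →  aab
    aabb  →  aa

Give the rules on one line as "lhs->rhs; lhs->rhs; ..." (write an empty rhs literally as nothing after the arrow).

  | abaa => aba => ab
  | baa => ba => b
  | abbabb => aabb => aa
  | bab => bb => ε

ba->b; bb->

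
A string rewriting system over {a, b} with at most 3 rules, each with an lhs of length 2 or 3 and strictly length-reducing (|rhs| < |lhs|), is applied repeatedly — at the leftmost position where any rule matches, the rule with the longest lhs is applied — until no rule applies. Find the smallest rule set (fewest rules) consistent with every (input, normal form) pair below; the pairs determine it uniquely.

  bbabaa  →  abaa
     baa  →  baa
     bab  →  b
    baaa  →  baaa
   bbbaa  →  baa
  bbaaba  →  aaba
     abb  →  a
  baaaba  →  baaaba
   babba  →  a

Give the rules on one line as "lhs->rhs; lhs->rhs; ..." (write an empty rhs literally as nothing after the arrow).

  | bbabaa => abaa
  | baa
  | bab => b
  | baaa

bab->b; bb->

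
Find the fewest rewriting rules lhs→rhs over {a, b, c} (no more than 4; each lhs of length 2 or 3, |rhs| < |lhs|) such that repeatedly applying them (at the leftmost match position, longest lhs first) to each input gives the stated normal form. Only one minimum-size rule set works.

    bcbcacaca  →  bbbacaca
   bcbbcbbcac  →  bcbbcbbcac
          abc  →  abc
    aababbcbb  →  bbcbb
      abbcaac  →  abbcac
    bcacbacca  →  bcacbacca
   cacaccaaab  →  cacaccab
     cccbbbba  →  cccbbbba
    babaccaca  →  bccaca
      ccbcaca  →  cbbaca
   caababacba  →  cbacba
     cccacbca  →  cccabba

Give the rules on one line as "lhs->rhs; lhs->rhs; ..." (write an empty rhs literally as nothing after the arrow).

  | bcbcacaca => bbbacaca
  | bcbbcbbcac
  | abc
  | aababbcbb => ababbcbb => bbcbb

aa->a; aba->; cbc->bb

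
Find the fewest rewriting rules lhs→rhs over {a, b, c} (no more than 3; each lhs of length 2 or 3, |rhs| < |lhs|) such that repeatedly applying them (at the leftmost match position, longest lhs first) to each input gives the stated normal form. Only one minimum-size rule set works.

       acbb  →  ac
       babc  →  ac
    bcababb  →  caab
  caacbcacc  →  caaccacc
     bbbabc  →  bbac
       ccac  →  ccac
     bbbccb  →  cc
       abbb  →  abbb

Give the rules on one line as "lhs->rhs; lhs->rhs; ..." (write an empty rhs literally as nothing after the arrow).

bab->a; bc->c; cb->c

  | acbb => acb => ac
  | babc => ac
  | bcababb => cababb => caab
  | caacbcacc => caaccacc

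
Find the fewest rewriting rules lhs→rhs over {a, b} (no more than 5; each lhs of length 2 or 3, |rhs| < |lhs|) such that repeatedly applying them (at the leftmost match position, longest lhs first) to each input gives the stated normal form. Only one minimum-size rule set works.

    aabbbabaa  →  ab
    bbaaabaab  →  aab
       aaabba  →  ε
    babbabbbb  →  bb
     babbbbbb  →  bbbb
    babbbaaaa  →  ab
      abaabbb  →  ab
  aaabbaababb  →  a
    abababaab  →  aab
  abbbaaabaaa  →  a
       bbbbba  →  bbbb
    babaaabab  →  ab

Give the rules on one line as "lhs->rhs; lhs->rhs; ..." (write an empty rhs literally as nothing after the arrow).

  | aabbbabaa => ababaa => aabaa => aaa => ab
  | bbaaabaab => baabaab => abaab => aab
  | aaabba => abbba => ba => ε
  | babbabbbb => abbabbbb => abbbb => bb

aaa->ab; abb->; ba->; bab->ab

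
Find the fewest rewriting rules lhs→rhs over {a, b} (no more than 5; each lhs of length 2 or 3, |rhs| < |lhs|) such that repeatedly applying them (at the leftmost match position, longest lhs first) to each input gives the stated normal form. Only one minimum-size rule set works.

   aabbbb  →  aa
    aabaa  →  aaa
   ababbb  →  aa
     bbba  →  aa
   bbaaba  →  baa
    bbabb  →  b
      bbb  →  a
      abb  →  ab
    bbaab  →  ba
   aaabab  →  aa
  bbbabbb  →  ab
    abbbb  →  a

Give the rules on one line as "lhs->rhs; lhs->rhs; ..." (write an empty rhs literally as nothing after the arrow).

  | aabbbb => abbb => aa
  | aabaa => aaa
  | ababbb => abbb => aa
  | bbba => aa

aab->a; bab->b; bb->b; bbb->a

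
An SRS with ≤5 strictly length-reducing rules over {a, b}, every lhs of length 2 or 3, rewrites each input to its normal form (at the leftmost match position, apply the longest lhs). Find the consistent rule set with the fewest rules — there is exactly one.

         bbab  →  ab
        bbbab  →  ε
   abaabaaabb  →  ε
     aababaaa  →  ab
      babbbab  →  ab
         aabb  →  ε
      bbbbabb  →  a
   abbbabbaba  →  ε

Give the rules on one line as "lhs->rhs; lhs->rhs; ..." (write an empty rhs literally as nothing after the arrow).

aa->; aab->aa; ba->b; bb->

  | bbab => ab
  | bbbab => bab => bb => ε
  | abaabaaabb => ababaaabb => abbaaabb => aaaabb => aabb => aab => aa => ε
  | aababaaa => aaabaaa => abaaa => abaa => aba => ab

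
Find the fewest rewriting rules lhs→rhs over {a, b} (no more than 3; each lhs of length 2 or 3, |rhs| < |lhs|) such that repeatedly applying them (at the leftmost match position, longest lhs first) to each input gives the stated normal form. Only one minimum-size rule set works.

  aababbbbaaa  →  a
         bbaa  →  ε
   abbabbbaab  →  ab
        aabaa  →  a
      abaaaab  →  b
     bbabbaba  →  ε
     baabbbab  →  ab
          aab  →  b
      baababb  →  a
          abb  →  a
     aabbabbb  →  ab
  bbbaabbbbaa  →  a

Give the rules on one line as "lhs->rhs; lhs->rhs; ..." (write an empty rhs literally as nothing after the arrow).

  | aababbbbaaa => babbbbaaa => bbbbaaa => bbaaa => aaa => a
  | bbaa => aa => ε
  | abbabbbaab => aabbbaab => bbbaab => baab => ab
  | aabaa => baa => a

aa->; ba->; bb->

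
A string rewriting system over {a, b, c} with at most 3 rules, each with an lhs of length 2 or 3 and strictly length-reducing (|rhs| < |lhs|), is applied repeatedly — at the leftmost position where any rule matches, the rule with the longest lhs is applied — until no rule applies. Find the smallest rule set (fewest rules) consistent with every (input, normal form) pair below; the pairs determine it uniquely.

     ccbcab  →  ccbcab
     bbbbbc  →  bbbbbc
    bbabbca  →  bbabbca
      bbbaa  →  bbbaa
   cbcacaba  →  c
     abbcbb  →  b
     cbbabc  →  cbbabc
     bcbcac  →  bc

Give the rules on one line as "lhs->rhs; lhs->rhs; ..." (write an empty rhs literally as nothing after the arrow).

  | ccbcab
  | bbbbbc
  | bbabbca
  | bbbaa

aba->; aca->b; bcb->a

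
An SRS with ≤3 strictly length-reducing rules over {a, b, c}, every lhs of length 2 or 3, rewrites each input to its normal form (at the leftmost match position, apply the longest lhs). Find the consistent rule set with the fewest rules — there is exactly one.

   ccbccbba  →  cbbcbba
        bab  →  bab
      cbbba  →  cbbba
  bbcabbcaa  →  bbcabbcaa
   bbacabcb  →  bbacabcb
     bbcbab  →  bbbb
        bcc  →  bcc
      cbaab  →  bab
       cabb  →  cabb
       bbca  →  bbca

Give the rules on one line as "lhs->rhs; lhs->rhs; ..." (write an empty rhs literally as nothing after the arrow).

cba->b; cbc->bb

  | ccbccbba => cbbcbba
  | bab
  | cbbba
  | bbcabbcaa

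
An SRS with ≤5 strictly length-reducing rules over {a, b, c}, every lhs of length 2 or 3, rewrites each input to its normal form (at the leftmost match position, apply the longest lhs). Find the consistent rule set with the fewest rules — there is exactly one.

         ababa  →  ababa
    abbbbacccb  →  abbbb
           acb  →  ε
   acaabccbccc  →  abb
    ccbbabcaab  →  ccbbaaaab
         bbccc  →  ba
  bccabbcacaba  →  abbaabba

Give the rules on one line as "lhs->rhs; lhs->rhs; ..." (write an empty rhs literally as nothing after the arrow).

ac->b; aca->ab; acb->; bc->a

  | ababa
  | abbbbacccb => abbbbbccb => abbbbacb => abbbb
  | acb => ε
  | acaabccbccc => ababccbccc => abaacbccc => abaccc => abbcc => abac => abb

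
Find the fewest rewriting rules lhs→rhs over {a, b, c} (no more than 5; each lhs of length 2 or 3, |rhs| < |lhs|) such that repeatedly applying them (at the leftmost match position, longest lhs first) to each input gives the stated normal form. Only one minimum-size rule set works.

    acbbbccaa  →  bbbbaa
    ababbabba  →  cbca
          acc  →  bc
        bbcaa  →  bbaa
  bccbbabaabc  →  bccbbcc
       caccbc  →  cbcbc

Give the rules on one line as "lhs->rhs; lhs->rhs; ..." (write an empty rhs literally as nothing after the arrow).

  | acbbbccaa => bbbbccaa => bbbbcaa => bbbbaa
  | ababbabba => abbbabba => cbabba => cbca
  | acc => bc
  | bbcaa => bbaa

aba->ab; abb->c; ac->b; caa->aa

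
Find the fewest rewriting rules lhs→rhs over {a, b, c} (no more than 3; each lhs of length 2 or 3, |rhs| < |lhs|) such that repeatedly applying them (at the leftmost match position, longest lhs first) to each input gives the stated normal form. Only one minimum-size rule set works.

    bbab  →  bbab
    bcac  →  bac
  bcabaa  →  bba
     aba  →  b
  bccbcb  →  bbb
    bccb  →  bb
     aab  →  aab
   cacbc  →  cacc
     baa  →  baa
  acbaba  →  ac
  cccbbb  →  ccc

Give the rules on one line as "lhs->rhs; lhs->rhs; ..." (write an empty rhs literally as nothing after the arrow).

aba->b; bc->b; cb->c

  | bbab
  | bcac => bac
  | bcabaa => babaa => bba
  | aba => b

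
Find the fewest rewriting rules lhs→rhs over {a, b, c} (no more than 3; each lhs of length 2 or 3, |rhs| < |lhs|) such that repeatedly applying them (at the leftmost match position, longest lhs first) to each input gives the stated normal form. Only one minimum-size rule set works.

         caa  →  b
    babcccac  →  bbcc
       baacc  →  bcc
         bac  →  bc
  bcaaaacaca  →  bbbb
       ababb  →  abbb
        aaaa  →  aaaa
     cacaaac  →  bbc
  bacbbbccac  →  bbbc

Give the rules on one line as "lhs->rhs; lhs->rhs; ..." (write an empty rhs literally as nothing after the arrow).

  | caa => ba => b
  | babcccac => bbcccac => bbccbc => bbcc
  | baacc => bacc => bcc
  | bac => bc

ba->b; ca->b; cb->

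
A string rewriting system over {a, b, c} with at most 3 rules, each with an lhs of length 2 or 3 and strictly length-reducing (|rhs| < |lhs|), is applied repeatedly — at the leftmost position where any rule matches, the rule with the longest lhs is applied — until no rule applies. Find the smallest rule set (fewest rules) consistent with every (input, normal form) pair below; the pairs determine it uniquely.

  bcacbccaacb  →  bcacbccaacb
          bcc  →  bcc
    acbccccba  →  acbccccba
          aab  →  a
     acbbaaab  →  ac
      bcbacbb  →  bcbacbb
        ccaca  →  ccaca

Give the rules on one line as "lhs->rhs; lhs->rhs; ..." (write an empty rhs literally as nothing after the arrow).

ab->; baa->a

  | bcacbccaacb
  | bcc
  | acbccccba
  | aab => a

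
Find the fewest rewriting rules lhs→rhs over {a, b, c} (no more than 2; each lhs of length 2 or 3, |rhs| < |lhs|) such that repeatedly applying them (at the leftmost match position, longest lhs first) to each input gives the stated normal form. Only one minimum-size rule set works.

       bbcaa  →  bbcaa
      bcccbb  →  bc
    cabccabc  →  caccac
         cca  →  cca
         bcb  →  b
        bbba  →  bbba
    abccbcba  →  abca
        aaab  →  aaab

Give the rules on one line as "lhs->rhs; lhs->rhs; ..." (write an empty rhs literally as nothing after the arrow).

cab->ca; cb->

  | bbcaa
  | bcccbb => bccb => bc
  | cabccabc => caccabc => caccac
  | cca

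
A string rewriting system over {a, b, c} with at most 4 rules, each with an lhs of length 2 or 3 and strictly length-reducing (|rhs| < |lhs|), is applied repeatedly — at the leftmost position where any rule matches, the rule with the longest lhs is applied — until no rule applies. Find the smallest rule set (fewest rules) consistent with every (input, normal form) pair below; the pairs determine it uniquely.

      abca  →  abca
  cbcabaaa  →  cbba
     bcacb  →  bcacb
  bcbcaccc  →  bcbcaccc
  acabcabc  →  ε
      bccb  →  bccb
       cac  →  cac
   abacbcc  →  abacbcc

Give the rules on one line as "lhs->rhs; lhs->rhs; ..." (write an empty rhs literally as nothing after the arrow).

aa->; bbc->a; cab->b

  | abca
  | cbcabaaa => cbbaaa => cbba
  | bcacb
  | bcbcaccc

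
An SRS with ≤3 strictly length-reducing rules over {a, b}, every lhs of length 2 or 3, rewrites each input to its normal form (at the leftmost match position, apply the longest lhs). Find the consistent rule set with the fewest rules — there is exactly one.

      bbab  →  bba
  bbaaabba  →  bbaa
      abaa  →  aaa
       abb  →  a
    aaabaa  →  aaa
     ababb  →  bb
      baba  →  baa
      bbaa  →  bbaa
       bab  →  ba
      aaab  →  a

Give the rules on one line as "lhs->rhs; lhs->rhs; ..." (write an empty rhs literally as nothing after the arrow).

aab->b; ab->a

  | bbab => bba
  | bbaaabba => bbabba => bbaba => bbaa
  | abaa => aaa
  | abb => ab => a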